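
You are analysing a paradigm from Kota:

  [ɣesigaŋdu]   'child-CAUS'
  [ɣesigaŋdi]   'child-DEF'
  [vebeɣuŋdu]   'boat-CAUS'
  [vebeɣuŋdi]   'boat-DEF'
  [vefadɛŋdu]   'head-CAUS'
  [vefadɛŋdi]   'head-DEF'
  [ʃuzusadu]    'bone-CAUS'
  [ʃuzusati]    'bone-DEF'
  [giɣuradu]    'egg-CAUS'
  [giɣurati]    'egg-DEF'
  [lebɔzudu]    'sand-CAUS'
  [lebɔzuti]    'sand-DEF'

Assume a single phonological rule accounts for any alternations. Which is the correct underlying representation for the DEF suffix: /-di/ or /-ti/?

/-ti/

The DEF suffix surfaces as [-di] and [-ti], depending on the final segment of the stem.
By contrast the CAUS suffix keeps its initial [d] throughout — that segment must be underlying.
The DEF suffix is therefore /-ti/ underlyingly, with post-nasal voicing: voiceless stops become voiced after a nasal.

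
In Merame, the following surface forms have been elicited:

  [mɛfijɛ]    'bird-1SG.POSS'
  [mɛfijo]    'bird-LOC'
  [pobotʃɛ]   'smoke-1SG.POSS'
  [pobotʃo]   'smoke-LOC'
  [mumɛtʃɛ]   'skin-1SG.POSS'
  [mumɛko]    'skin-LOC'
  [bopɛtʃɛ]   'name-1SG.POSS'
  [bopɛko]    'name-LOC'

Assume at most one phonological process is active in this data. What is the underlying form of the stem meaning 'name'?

In [bopɛtʃɛ] and [bopɛko] the final segment of 'name' alternates: [tʃ] ~ [k].
The stem 'smoke' ([pobotʃɛ], [pobotʃo]) shows [tʃ] unchanged in both environments, so [tʃ] cannot be basic with [k] derived before the LOC suffix.
So /k/ is underlying, and a rule of palatalization before a front vowel — /k/ becomes palato-alveolar [tʃ] before a front vowel — gives [tʃ].
So 'name' = /bopɛk/.

/bopɛk/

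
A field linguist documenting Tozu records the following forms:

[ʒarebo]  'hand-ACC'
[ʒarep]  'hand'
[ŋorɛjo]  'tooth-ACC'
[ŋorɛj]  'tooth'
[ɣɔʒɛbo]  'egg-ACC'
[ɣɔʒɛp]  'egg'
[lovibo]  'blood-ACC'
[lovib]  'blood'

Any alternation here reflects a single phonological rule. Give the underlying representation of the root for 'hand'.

The root 'hand' surfaces as [ʒarebo] and [ʒarep], with a stem-final [b] ~ [p] alternation.
Compare 'blood', with invariant [b] in [lovibo] and [lovib]: an analysis with underlying /b/ and a rule producing [p] in isolation would wrongly predict alternation here too.
So /p/ is underlying, and a rule of intervocalic voicing — voiceless stops become voiced between vowels — gives [b].

/ʒarep/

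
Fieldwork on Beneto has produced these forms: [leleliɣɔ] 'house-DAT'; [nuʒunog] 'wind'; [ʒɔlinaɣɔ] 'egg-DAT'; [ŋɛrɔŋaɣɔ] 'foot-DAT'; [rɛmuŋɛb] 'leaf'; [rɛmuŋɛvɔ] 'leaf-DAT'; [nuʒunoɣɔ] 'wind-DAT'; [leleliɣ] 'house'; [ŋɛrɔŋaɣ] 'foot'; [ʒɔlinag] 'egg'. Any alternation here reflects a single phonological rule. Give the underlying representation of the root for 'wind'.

In [nuʒunoɣɔ] and [nuʒunog] the final segment of 'wind' alternates: [ɣ] ~ [g].
But 'foot' keeps [ɣ] in both environments ([ŋɛrɔŋaɣɔ], [ŋɛrɔŋaɣ]), so there is no rule changing /ɣ/ to [g] in isolation.
The underlying segment must be /g/; voiced stops become fricatives between vowels, yielding [ɣ] there.

/nuʒunog/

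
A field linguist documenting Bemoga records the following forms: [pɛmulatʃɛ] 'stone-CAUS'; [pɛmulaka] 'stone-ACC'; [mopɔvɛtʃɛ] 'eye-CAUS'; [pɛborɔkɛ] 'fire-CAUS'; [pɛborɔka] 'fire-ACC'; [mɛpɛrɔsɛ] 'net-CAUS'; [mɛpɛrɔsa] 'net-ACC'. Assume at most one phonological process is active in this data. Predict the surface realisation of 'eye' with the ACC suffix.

[mopɔvɛka]

In [pɛmulatʃɛ] and [pɛmulaka] the final segment of 'stone' alternates: [tʃ] ~ [k].
Compare 'fire', with invariant [k] in [pɛborɔkɛ] and [pɛborɔka]: an analysis with underlying /k/ and a rule producing [tʃ] before the CAUS suffix would wrongly predict alternation here too.
The alternation reflects depalatalization: palato-alveolar /tʃ/ becomes [k] when no front vowel follows. /tʃ/ is underlying.
The one attested form of 'eye', [mopɔvɛtʃɛ], shows underlying /mopɔvɛtʃ/. Applying the same rule when no front vowel follows gives [mopɔvɛka].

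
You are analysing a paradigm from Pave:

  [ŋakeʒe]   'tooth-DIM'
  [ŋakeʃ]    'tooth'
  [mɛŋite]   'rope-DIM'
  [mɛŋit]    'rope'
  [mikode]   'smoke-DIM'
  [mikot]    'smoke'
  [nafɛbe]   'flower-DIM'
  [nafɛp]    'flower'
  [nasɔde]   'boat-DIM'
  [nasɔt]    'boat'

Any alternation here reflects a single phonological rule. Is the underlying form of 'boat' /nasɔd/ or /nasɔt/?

The root 'boat' surfaces as [nasɔde] and [nasɔt], with a stem-final [d] ~ [t] alternation.
If /t/ were underlying and a rule turned it into [d] before the DIM suffix, 'rope' would also alternate; but it has [t] in both [mɛŋite] and [mɛŋit].
The alternation reflects word-final obstruent devoicing: voiced obstruents become voiceless word-finally. /d/ is underlying.

/nasɔd/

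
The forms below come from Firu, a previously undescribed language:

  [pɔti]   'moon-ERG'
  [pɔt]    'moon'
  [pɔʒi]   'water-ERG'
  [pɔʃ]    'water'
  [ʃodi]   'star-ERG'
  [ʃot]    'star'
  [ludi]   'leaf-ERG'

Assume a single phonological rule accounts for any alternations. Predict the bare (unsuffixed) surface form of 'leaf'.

In [ʃodi] and [ʃot] the final segment of 'star' alternates: [d] ~ [t].
But 'moon' keeps [t] in both environments ([pɔti], [pɔt]), so there is no rule changing /t/ to [d] before the ERG suffix.
So /d/ is underlying, and a rule of word-final obstruent devoicing — voiced obstruents become voiceless word-finally — gives [t].
The one attested form of 'leaf', [ludi], shows underlying /lud/. Applying the same rule word-finally gives [lut].

[lut]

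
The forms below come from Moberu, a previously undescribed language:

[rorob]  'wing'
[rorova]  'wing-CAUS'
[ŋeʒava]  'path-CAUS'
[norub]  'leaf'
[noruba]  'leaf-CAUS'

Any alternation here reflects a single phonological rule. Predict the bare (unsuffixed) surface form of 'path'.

[ŋeʒab]

The stem for 'wing' ends in [b] in [rorob] but [v] in [rorova].
But 'leaf' keeps [b] in both environments ([norub], [noruba]), so there is no rule changing /b/ to [v] before the CAUS suffix.
Therefore /v/ is basic and [b] is derived by word-final hardening (voiced fricatives become stops word-finally).
From [ŋeʒava] the stem 'path' is /ŋeʒav/; word-finally this yields [ŋeʒab].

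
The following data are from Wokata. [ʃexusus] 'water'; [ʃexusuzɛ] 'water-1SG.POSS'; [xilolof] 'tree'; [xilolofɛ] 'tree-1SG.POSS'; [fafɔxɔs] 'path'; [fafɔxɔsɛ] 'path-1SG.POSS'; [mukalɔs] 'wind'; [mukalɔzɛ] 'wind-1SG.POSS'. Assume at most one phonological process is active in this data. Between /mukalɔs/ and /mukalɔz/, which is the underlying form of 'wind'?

/mukalɔz/

In [mukalɔs] and [mukalɔzɛ] the final segment of 'wind' alternates: [s] ~ [z].
If /s/ were underlying and a rule turned it into [z] before the 1SG.POSS suffix, 'path' would also alternate; but it has [s] in both [fafɔxɔs] and [fafɔxɔsɛ].
So /z/ is underlying, and a rule of word-final obstruent devoicing — voiced obstruents become voiceless word-finally — gives [s].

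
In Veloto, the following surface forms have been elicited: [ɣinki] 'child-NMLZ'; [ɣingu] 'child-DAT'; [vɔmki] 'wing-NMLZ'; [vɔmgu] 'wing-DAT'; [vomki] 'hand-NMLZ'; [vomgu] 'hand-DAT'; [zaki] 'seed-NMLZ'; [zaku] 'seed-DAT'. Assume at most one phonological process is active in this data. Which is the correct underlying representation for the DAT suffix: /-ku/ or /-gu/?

The DAT suffix surfaces as [-gu] and [-ku], depending on the final segment of the stem.
The NMLZ suffix, which begins with [k], is invariant after every stem; so [k] is not altered by any rule here.
So the underlying form is /-gu/, and voiced stops become voiceless after a vowel.

/-gu/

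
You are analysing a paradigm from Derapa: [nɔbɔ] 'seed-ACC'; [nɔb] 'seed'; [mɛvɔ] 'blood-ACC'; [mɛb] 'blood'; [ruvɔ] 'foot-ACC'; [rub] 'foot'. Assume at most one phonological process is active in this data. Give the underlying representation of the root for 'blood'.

/mɛv/

The stem for 'blood' ends in [v] in [mɛvɔ] but [b] in [mɛb].
The stem 'seed' ([nɔbɔ], [nɔb]) shows [b] unchanged in both environments, so [b] cannot be basic with [v] derived before the ACC suffix.
The underlying segment must be /v/; voiced fricatives become stops word-finally, yielding [b] there.
So 'blood' = /mɛv/.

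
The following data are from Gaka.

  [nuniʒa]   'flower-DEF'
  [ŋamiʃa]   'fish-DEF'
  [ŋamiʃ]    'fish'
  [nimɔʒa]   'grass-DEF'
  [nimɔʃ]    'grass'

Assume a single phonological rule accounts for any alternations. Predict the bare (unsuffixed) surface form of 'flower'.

[nuniʃ]

'grass' shows [ʒ] ~ [ʃ] at the end of the stem ([nimɔʒa] vs [nimɔʃ]).
The stem 'fish' ([ŋamiʃa], [ŋamiʃ]) shows [ʃ] unchanged in both environments, so [ʃ] cannot be basic with [ʒ] derived before the DEF suffix.
The alternation reflects word-final obstruent devoicing: voiced obstruents become voiceless word-finally. /ʒ/ is underlying.
The one attested form of 'flower', [nuniʒa], shows underlying /nuniʒ/. Applying the same rule word-finally gives [nuniʃ].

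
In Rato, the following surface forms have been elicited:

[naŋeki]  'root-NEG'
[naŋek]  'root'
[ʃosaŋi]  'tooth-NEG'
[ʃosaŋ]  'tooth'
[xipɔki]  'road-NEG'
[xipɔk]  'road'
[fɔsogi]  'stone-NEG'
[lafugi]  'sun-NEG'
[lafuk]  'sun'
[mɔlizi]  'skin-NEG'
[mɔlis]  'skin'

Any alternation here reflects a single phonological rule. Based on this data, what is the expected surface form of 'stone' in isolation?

[fɔsok]

In [lafugi] and [lafuk] the final segment of 'sun' alternates: [g] ~ [k].
But 'root' keeps [k] in both environments ([naŋeki], [naŋek]), so there is no rule changing /k/ to [g] before the NEG suffix.
The alternation reflects word-final obstruent devoicing: voiced obstruents become voiceless word-finally. /g/ is underlying.
The one attested form of 'stone', [fɔsogi], shows underlying /fɔsog/. Applying the same rule word-finally gives [fɔsok].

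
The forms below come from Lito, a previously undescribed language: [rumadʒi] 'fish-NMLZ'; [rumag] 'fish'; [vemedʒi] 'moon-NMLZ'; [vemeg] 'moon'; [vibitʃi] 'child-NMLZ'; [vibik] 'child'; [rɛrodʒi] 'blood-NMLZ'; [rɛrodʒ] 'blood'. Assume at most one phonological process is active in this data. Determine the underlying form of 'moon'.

/vemeg/

In [vemedʒi] and [vemeg] the final segment of 'moon' alternates: [dʒ] ~ [g].
Compare 'blood', with invariant [dʒ] in [rɛrodʒi] and [rɛrodʒ]: an analysis with underlying /dʒ/ and a rule producing [g] in isolation would wrongly predict alternation here too.
Therefore /g/ is basic and [dʒ] is derived by palatalization before a front vowel (/k/ and /g/ become palato-alveolar [tʃ] and [dʒ] before a front vowel).
So 'moon' = /vemeg/.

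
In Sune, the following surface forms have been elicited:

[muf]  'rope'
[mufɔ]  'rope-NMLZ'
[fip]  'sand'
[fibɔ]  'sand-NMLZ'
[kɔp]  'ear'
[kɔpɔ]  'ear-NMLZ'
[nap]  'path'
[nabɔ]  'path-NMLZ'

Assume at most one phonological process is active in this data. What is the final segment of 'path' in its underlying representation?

/b/

In [nap] and [nabɔ] the final segment of 'path' alternates: [p] ~ [b].
Compare 'ear', with invariant [p] in [kɔp] and [kɔpɔ]: an analysis with underlying /p/ and a rule producing [b] before the NMLZ suffix would wrongly predict alternation here too.
The alternation reflects word-final obstruent devoicing: voiced obstruents become voiceless word-finally. /b/ is underlying.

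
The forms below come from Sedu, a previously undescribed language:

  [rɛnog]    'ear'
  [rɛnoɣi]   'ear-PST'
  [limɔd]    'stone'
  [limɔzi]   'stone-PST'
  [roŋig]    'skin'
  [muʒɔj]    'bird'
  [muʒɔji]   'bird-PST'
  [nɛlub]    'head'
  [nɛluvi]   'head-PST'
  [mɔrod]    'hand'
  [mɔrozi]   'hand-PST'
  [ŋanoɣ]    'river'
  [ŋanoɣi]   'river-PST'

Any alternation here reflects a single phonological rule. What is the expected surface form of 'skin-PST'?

[roŋiɣi]

The stem for 'ear' ends in [g] in [rɛnog] but [ɣ] in [rɛnoɣi].
The stem 'river' ([ŋanoɣ], [ŋanoɣi]) shows [ɣ] unchanged in both environments, so [ɣ] cannot be basic with [g] derived in isolation.
So /g/ is underlying, and a rule of intervocalic spirantization — voiced stops become fricatives between vowels — gives [ɣ].
From [roŋig] the stem 'skin' is /roŋig/; between vowels this yields [roŋiɣi].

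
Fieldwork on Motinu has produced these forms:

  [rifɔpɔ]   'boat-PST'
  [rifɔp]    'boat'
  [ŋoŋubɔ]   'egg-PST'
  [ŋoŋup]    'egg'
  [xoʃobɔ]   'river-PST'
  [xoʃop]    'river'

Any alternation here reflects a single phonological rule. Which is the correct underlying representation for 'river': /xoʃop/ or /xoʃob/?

The stem for 'river' ends in [b] in [xoʃobɔ] but [p] in [xoʃop].
But 'boat' keeps [p] in both environments ([rifɔpɔ], [rifɔp]), so there is no rule changing /p/ to [b] before the PST suffix.
So /b/ is underlying, and a rule of word-final obstruent devoicing — voiced obstruents become voiceless word-finally — gives [p].

/xoʃob/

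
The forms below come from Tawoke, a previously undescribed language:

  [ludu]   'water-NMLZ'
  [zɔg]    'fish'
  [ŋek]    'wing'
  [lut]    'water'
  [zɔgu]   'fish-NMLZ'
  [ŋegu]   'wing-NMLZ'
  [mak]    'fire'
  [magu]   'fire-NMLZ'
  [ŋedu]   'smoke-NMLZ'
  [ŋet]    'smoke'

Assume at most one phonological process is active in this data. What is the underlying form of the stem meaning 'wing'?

'wing' shows [g] ~ [k] at the end of the stem ([ŋegu] vs [ŋek]).
If /g/ were underlying and a rule turned it into [k] in isolation, 'fish' would also alternate; but it has [g] in both [zɔgu] and [zɔg].
Therefore /k/ is basic and [g] is derived by intervocalic voicing (voiceless stops become voiced between vowels).
So 'wing' = /ŋek/.

/ŋek/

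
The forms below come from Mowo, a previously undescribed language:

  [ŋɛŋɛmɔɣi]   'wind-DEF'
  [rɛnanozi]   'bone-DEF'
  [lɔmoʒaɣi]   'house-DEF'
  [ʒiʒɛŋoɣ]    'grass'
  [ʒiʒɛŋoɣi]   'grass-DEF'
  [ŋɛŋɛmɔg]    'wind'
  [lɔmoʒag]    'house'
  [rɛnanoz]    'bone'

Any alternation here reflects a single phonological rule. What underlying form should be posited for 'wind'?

In [ŋɛŋɛmɔɣi] and [ŋɛŋɛmɔg] the final segment of 'wind' alternates: [ɣ] ~ [g].
Compare 'grass', with invariant [ɣ] in [ʒiʒɛŋoɣi] and [ʒiʒɛŋoɣ]: an analysis with underlying /ɣ/ and a rule producing [g] in isolation would wrongly predict alternation here too.
The alternation reflects intervocalic spirantization: voiced stops become fricatives between vowels. /g/ is underlying.
The underlying form of 'wind' is therefore /ŋɛŋɛmɔg/.

/ŋɛŋɛmɔg/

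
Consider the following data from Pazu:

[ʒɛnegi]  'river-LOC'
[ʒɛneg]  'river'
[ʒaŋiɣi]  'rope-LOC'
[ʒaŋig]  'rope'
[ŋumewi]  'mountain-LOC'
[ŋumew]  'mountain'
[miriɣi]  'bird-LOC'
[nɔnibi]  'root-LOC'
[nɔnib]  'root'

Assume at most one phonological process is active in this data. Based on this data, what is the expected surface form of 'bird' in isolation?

'rope' shows [ɣ] ~ [g] at the end of the stem ([ʒaŋiɣi] vs [ʒaŋig]).
The stem 'river' ([ʒɛnegi], [ʒɛneg]) shows [g] unchanged in both environments, so [g] cannot be basic with [ɣ] derived before the LOC suffix.
Therefore /ɣ/ is basic and [g] is derived by word-final hardening (voiced fricatives become stops word-finally).
From [miriɣi] the stem 'bird' is /miriɣ/; word-finally this yields [mirig].

[mirig]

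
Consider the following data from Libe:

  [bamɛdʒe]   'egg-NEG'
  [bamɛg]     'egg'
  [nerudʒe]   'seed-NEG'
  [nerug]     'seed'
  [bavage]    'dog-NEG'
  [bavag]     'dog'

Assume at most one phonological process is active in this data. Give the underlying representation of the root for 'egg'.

/bamɛdʒ/

In [bamɛdʒe] and [bamɛg] the final segment of 'egg' alternates: [dʒ] ~ [g].
Compare 'dog', with invariant [g] in [bavage] and [bavag]: an analysis with underlying /g/ and a rule producing [dʒ] before the NEG suffix would wrongly predict alternation here too.
The alternation reflects depalatalization: palato-alveolar /dʒ/ becomes [g] when no front vowel follows. /dʒ/ is underlying.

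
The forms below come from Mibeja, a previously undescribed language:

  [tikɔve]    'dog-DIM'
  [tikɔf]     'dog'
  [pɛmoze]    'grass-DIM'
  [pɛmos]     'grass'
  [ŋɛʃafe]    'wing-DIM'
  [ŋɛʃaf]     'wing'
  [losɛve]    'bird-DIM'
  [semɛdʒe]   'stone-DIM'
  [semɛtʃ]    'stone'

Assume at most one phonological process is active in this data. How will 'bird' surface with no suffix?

The root 'dog' surfaces as [tikɔve] and [tikɔf], with a stem-final [v] ~ [f] alternation.
The stem 'wing' ([ŋɛʃafe], [ŋɛʃaf]) shows [f] unchanged in both environments, so [f] cannot be basic with [v] derived before the DIM suffix.
So /v/ is underlying, and a rule of word-final obstruent devoicing — voiced obstruents become voiceless word-finally — gives [f].
From [losɛve] the stem 'bird' is /losɛv/; word-finally this yields [losɛf].

[losɛf]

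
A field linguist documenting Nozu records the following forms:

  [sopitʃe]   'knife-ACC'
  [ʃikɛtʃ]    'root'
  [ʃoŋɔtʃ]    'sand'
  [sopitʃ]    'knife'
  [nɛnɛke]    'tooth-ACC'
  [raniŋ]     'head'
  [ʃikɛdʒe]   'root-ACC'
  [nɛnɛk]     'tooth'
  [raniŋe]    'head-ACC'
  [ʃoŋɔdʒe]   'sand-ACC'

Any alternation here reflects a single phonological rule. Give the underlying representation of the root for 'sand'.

/ʃoŋɔdʒ/

The stem for 'sand' ends in [dʒ] in [ʃoŋɔdʒe] but [tʃ] in [ʃoŋɔtʃ].
Compare 'knife', with invariant [tʃ] in [sopitʃe] and [sopitʃ]: an analysis with underlying /tʃ/ and a rule producing [dʒ] before the ACC suffix would wrongly predict alternation here too.
The alternation reflects word-final obstruent devoicing: voiced obstruents become voiceless word-finally. /dʒ/ is underlying.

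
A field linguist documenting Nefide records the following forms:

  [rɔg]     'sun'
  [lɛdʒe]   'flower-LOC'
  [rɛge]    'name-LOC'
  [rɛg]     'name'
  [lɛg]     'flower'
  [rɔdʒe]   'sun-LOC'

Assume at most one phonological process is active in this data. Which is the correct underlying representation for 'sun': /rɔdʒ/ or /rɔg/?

/rɔdʒ/

'sun' shows [g] ~ [dʒ] at the end of the stem ([rɔg] vs [rɔdʒe]).
Compare 'name', with invariant [g] in [rɛg] and [rɛge]: an analysis with underlying /g/ and a rule producing [dʒ] before the LOC suffix would wrongly predict alternation here too.
So /dʒ/ is underlying, and a rule of depalatalization — palato-alveolar /dʒ/ becomes [g] when no front vowel follows — gives [g].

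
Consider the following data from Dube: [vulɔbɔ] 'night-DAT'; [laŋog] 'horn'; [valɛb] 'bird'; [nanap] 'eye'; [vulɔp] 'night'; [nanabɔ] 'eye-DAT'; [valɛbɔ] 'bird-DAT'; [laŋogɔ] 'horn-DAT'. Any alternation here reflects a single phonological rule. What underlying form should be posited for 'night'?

The stem for 'night' ends in [p] in [vulɔp] but [b] in [vulɔbɔ].
The stem 'bird' ([valɛb], [valɛbɔ]) shows [b] unchanged in both environments, so [b] cannot be basic with [p] derived in isolation.
The underlying segment must be /p/; voiceless stops become voiced between vowels, yielding [b] there.
So 'night' = /vulɔp/.

/vulɔp/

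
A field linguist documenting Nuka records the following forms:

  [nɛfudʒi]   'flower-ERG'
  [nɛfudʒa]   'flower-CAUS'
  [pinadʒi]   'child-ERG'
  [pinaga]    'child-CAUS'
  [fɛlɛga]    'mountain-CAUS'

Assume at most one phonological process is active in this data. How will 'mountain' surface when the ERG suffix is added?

'child' shows [dʒ] ~ [g] at the end of the stem ([pinadʒi] vs [pinaga]).
Compare 'flower', with invariant [dʒ] in [nɛfudʒi] and [nɛfudʒa]: an analysis with underlying /dʒ/ and a rule producing [g] before the CAUS suffix would wrongly predict alternation here too.
The alternation reflects palatalization before a front vowel: /g/ becomes palato-alveolar [dʒ] before a front vowel. /g/ is underlying.
The one attested form of 'mountain', [fɛlɛga], shows underlying /fɛlɛg/. Applying the same rule before a front vowel gives [fɛlɛdʒi].

[fɛlɛdʒi]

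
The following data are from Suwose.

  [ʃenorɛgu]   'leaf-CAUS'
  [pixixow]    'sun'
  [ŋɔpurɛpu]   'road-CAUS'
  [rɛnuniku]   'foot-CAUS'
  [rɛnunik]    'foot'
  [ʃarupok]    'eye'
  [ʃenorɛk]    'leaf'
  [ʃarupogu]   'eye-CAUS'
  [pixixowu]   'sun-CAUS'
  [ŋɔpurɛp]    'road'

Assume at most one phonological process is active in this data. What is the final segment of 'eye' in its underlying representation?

/g/

'eye' shows [g] ~ [k] at the end of the stem ([ʃarupogu] vs [ʃarupok]).
The stem 'foot' ([rɛnuniku], [rɛnunik]) shows [k] unchanged in both environments, so [k] cannot be basic with [g] derived before the CAUS suffix.
Therefore /g/ is basic and [k] is derived by word-final obstruent devoicing (voiced obstruents become voiceless word-finally).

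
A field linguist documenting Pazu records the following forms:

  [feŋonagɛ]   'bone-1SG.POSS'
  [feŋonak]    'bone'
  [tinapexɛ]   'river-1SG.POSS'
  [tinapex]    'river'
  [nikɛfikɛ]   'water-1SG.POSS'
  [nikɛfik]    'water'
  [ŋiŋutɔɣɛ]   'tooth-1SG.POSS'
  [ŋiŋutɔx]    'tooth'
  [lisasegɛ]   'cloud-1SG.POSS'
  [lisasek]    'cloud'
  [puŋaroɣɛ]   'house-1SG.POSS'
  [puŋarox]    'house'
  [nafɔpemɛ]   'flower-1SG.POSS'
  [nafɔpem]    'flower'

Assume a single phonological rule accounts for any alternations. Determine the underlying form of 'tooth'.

'tooth' shows [ɣ] ~ [x] at the end of the stem ([ŋiŋutɔɣɛ] vs [ŋiŋutɔx]).
If /x/ were underlying and a rule turned it into [ɣ] before the 1SG.POSS suffix, 'river' would also alternate; but it has [x] in both [tinapexɛ] and [tinapex].
The alternation reflects word-final obstruent devoicing: voiced obstruents become voiceless word-finally. /ɣ/ is underlying.

/ŋiŋutɔɣ/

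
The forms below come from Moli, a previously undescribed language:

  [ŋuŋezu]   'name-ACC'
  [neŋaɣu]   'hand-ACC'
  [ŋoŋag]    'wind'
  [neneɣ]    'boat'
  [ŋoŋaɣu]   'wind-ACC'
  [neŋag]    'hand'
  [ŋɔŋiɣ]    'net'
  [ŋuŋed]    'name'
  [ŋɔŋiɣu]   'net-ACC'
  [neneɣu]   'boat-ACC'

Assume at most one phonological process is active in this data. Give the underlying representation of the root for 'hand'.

/neŋag/

The stem for 'hand' ends in [ɣ] in [neŋaɣu] but [g] in [neŋag].
If /ɣ/ were underlying and a rule turned it into [g] in isolation, 'net' would also alternate; but it has [ɣ] in both [ŋɔŋiɣu] and [ŋɔŋiɣ].
The underlying segment must be /g/; voiced stops become fricatives between vowels, yielding [ɣ] there.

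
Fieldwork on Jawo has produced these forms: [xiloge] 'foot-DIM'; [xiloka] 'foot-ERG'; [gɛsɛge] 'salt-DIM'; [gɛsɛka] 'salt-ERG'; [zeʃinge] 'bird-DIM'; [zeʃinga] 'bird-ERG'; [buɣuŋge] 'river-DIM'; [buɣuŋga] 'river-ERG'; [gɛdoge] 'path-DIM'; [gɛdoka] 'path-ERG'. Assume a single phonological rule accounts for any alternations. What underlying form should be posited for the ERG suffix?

The ERG morpheme has two allomorphs, [-ga] and [-ka].
The DIM suffix, which begins with [g], is invariant after every stem; so [g] is not altered by any rule here.
So the underlying form is /-ka/, and voiceless stops become voiced after a nasal.

/-ka/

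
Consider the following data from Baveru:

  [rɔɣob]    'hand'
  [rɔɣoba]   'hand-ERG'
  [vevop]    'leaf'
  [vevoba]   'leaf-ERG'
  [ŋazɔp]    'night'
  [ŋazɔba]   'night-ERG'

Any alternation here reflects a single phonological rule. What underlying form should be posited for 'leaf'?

The root 'leaf' surfaces as [vevop] and [vevoba], with a stem-final [p] ~ [b] alternation.
Compare 'hand', with invariant [b] in [rɔɣob] and [rɔɣoba]: an analysis with underlying /b/ and a rule producing [p] in isolation would wrongly predict alternation here too.
The alternation reflects intervocalic voicing: voiceless stops become voiced between vowels. /p/ is underlying.

/vevop/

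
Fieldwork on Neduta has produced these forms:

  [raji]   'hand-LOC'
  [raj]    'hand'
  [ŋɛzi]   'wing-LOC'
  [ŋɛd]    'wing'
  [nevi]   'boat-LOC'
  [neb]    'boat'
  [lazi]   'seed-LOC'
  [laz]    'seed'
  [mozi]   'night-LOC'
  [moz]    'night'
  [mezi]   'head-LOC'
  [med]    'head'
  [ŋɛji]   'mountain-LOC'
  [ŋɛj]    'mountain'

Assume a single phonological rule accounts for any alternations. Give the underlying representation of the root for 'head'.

/med/

'head' shows [z] ~ [d] at the end of the stem ([mezi] vs [med]).
If /z/ were underlying and a rule turned it into [d] in isolation, 'night' would also alternate; but it has [z] in both [mozi] and [moz].
The underlying segment must be /d/; voiced stops become fricatives between vowels, yielding [z] there.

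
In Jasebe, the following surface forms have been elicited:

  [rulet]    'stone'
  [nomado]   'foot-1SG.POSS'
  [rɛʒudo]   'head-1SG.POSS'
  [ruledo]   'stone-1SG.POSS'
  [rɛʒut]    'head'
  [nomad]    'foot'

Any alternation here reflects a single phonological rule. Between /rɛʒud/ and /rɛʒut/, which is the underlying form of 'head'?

/rɛʒut/

'head' shows [d] ~ [t] at the end of the stem ([rɛʒudo] vs [rɛʒut]).
If /d/ were underlying and a rule turned it into [t] in isolation, 'foot' would also alternate; but it has [d] in both [nomado] and [nomad].
So /t/ is underlying, and a rule of intervocalic voicing — voiceless stops become voiced between vowels — gives [d].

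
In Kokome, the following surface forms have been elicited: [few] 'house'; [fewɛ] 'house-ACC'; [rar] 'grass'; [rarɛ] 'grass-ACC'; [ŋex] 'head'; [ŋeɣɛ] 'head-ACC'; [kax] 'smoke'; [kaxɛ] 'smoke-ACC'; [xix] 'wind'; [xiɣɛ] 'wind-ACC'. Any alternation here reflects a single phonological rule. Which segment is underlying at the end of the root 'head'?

/ɣ/

In [ŋex] and [ŋeɣɛ] the final segment of 'head' alternates: [x] ~ [ɣ].
Compare 'smoke', with invariant [x] in [kax] and [kaxɛ]: an analysis with underlying /x/ and a rule producing [ɣ] before the ACC suffix would wrongly predict alternation here too.
Therefore /ɣ/ is basic and [x] is derived by word-final obstruent devoicing (voiced obstruents become voiceless word-finally).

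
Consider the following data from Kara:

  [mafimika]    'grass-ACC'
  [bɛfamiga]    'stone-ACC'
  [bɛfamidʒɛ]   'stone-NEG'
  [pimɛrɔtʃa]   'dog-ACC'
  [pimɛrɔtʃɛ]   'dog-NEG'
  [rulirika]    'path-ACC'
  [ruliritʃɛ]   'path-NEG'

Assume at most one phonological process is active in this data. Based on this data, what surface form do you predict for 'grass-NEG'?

[mafimitʃɛ]

The stem for 'path' ends in [k] in [rulirika] but [tʃ] in [ruliritʃɛ].
Compare 'dog', with invariant [tʃ] in [pimɛrɔtʃa] and [pimɛrɔtʃɛ]: an analysis with underlying /tʃ/ and a rule producing [k] before the ACC suffix would wrongly predict alternation here too.
So /k/ is underlying, and a rule of palatalization before a front vowel — /k/ and /g/ become palato-alveolar [tʃ] and [dʒ] before a front vowel — gives [tʃ].
The one attested form of 'grass', [mafimika], shows underlying /mafimik/. Applying the same rule before a front vowel gives [mafimitʃɛ].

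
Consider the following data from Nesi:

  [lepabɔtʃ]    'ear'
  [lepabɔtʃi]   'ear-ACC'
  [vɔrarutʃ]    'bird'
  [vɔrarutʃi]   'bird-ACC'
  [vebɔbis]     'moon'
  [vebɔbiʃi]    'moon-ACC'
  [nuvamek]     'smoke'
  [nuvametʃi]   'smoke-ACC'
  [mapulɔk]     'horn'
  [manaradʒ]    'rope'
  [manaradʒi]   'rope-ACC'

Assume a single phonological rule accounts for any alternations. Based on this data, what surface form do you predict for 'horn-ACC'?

[mapulɔtʃi]

'smoke' shows [k] ~ [tʃ] at the end of the stem ([nuvamek] vs [nuvametʃi]).
But 'ear' keeps [tʃ] in both environments ([lepabɔtʃ], [lepabɔtʃi]), so there is no rule changing /tʃ/ to [k] in isolation.
Therefore /k/ is basic and [tʃ] is derived by palatalization before a front vowel (/k/ and /s/ become palato-alveolar [tʃ] and [ʃ] before a front vowel).
From [mapulɔk] the stem 'horn' is /mapulɔk/; before a front vowel this yields [mapulɔtʃi].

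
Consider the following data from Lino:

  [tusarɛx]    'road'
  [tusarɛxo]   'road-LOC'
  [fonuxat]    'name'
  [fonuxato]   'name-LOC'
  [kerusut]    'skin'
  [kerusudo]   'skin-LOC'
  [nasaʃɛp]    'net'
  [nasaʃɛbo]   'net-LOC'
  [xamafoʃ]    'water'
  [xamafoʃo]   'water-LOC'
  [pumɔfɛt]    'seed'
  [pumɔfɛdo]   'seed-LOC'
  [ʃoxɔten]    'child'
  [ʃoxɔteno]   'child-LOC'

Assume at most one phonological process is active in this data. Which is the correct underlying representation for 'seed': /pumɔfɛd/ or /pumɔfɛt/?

The stem for 'seed' ends in [t] in [pumɔfɛt] but [d] in [pumɔfɛdo].
The stem 'name' ([fonuxat], [fonuxato]) shows [t] unchanged in both environments, so [t] cannot be basic with [d] derived before the LOC suffix.
Therefore /d/ is basic and [t] is derived by word-final obstruent devoicing (voiced obstruents become voiceless word-finally).

/pumɔfɛd/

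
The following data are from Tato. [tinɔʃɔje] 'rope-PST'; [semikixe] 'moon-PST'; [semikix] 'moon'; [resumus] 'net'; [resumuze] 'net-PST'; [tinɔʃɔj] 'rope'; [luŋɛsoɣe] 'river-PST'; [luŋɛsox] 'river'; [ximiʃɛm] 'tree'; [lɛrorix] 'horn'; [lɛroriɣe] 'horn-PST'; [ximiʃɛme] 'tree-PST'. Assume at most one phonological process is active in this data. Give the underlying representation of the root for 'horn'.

/lɛroriɣ/

The root 'horn' surfaces as [lɛrorix] and [lɛroriɣe], with a stem-final [x] ~ [ɣ] alternation.
Compare 'moon', with invariant [x] in [semikix] and [semikixe]: an analysis with underlying /x/ and a rule producing [ɣ] before the PST suffix would wrongly predict alternation here too.
So /ɣ/ is underlying, and a rule of word-final obstruent devoicing — voiced obstruents become voiceless word-finally — gives [x].
So 'horn' = /lɛroriɣ/.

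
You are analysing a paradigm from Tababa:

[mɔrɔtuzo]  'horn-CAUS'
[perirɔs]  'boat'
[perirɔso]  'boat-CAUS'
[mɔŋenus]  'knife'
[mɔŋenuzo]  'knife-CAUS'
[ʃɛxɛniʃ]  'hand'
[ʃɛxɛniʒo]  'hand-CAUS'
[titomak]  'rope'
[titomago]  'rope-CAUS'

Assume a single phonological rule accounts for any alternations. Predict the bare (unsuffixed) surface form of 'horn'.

[mɔrɔtus]

The root 'knife' surfaces as [mɔŋenus] and [mɔŋenuzo], with a stem-final [s] ~ [z] alternation.
Compare 'boat', with invariant [s] in [perirɔs] and [perirɔso]: an analysis with underlying /s/ and a rule producing [z] before the CAUS suffix would wrongly predict alternation here too.
The underlying segment must be /z/; voiced obstruents become voiceless word-finally, yielding [s] there.
From [mɔrɔtuzo] the stem 'horn' is /mɔrɔtuz/; word-finally this yields [mɔrɔtus].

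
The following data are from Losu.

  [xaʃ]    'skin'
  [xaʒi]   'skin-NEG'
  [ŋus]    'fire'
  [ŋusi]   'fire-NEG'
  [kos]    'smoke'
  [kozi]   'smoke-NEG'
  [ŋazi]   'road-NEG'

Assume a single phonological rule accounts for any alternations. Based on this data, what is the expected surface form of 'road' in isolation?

[ŋas]

The root 'smoke' surfaces as [kos] and [kozi], with a stem-final [s] ~ [z] alternation.
The stem 'fire' ([ŋus], [ŋusi]) shows [s] unchanged in both environments, so [s] cannot be basic with [z] derived before the NEG suffix.
The underlying segment must be /z/; voiced obstruents become voiceless word-finally, yielding [s] there.
The one attested form of 'road', [ŋazi], shows underlying /ŋaz/. Applying the same rule word-finally gives [ŋas].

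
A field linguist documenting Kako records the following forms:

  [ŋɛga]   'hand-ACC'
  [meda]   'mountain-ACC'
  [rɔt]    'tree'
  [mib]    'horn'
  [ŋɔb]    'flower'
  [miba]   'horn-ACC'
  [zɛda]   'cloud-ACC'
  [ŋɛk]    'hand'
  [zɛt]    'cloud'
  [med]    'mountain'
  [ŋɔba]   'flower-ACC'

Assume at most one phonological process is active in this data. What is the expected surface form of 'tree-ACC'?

[rɔda]

The root 'cloud' surfaces as [zɛt] and [zɛda], with a stem-final [t] ~ [d] alternation.
If /d/ were underlying and a rule turned it into [t] in isolation, 'mountain' would also alternate; but it has [d] in both [med] and [meda].
So /t/ is underlying, and a rule of intervocalic voicing — voiceless stops become voiced between vowels — gives [d].
The one attested form of 'tree', [rɔt], shows underlying /rɔt/. Applying the same rule between vowels gives [rɔda].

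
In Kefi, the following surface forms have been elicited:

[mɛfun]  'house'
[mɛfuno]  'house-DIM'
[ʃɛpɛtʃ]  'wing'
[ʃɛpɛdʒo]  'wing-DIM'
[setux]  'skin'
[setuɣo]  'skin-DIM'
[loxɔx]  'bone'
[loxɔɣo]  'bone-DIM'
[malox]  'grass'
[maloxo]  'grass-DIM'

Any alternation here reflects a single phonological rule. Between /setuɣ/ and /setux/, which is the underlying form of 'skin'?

/setuɣ/

In [setux] and [setuɣo] the final segment of 'skin' alternates: [x] ~ [ɣ].
If /x/ were underlying and a rule turned it into [ɣ] before the DIM suffix, 'grass' would also alternate; but it has [x] in both [malox] and [maloxo].
The alternation reflects word-final obstruent devoicing: voiced obstruents become voiceless word-finally. /ɣ/ is underlying.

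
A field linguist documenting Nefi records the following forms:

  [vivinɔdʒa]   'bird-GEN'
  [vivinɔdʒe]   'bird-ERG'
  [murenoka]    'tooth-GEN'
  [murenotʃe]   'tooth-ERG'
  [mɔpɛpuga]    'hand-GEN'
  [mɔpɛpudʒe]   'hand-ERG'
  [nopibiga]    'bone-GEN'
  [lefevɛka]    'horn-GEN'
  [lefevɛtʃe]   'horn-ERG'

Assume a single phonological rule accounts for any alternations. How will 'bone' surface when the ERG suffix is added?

[nopibidʒe]

The root 'hand' surfaces as [mɔpɛpuga] and [mɔpɛpudʒe], with a stem-final [g] ~ [dʒ] alternation.
But 'bird' keeps [dʒ] in both environments ([vivinɔdʒa], [vivinɔdʒe]), so there is no rule changing /dʒ/ to [g] before the GEN suffix.
The alternation reflects palatalization before a front vowel: /k/ and /g/ become palato-alveolar [tʃ] and [dʒ] before a front vowel. /g/ is underlying.
From [nopibiga] the stem 'bone' is /nopibig/; before a front vowel this yields [nopibidʒe].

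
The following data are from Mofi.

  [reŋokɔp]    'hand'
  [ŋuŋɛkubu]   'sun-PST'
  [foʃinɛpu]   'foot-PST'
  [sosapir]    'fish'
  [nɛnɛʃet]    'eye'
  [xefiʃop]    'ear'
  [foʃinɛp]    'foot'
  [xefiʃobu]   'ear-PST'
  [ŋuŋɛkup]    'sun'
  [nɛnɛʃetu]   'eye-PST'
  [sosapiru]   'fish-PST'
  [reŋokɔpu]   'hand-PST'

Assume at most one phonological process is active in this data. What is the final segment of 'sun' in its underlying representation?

/b/

'sun' shows [b] ~ [p] at the end of the stem ([ŋuŋɛkubu] vs [ŋuŋɛkup]).
But 'foot' keeps [p] in both environments ([foʃinɛpu], [foʃinɛp]), so there is no rule changing /p/ to [b] before the PST suffix.
Therefore /b/ is basic and [p] is derived by word-final obstruent devoicing (voiced obstruents become voiceless word-finally).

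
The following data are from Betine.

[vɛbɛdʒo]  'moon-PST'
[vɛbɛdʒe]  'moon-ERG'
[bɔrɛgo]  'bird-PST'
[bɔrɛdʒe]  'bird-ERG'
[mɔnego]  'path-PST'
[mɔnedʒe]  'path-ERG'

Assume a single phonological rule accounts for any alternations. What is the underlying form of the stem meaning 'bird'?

/bɔrɛg/

In [bɔrɛgo] and [bɔrɛdʒe] the final segment of 'bird' alternates: [g] ~ [dʒ].
If /dʒ/ were underlying and a rule turned it into [g] before the PST suffix, 'moon' would also alternate; but it has [dʒ] in both [vɛbɛdʒo] and [vɛbɛdʒe].
Therefore /g/ is basic and [dʒ] is derived by palatalization before a front vowel (/g/ becomes palato-alveolar [dʒ] before a front vowel).
So 'bird' = /bɔrɛg/.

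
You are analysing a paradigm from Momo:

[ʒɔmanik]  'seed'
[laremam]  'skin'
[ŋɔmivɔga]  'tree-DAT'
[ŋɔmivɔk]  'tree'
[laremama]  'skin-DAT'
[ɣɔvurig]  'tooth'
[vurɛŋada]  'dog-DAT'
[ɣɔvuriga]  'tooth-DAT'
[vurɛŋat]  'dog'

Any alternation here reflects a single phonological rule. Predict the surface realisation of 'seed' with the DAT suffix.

The root 'tree' surfaces as [ŋɔmivɔga] and [ŋɔmivɔk], with a stem-final [g] ~ [k] alternation.
The stem 'tooth' ([ɣɔvuriga], [ɣɔvurig]) shows [g] unchanged in both environments, so [g] cannot be basic with [k] derived in isolation.
Therefore /k/ is basic and [g] is derived by intervocalic voicing (voiceless stops become voiced between vowels).
From [ʒɔmanik] the stem 'seed' is /ʒɔmanik/; between vowels this yields [ʒɔmaniga].

[ʒɔmaniga]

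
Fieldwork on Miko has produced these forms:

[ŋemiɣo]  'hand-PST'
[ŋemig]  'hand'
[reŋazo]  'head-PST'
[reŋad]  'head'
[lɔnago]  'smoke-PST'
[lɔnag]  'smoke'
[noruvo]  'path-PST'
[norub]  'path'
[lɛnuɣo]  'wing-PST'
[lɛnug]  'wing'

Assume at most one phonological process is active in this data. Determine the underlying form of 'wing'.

/lɛnuɣ/

The root 'wing' surfaces as [lɛnuɣo] and [lɛnug], with a stem-final [ɣ] ~ [g] alternation.
The stem 'smoke' ([lɔnago], [lɔnag]) shows [g] unchanged in both environments, so [g] cannot be basic with [ɣ] derived before the PST suffix.
The underlying segment must be /ɣ/; voiced fricatives become stops word-finally, yielding [g] there.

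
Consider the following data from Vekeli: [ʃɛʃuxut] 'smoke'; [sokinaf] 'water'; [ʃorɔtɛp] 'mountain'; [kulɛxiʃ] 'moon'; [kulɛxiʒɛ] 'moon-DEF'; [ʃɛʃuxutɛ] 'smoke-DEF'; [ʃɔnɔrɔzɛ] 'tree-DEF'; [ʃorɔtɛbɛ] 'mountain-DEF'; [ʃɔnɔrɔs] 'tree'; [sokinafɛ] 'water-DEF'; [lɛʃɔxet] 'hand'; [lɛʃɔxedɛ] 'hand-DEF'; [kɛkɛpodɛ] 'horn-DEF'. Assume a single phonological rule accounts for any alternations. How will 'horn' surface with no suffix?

In [lɛʃɔxet] and [lɛʃɔxedɛ] the final segment of 'hand' alternates: [t] ~ [d].
The stem 'smoke' ([ʃɛʃuxut], [ʃɛʃuxutɛ]) shows [t] unchanged in both environments, so [t] cannot be basic with [d] derived before the DEF suffix.
So /d/ is underlying, and a rule of word-final obstruent devoicing — voiced obstruents become voiceless word-finally — gives [t].
The one attested form of 'horn', [kɛkɛpodɛ], shows underlying /kɛkɛpod/. Applying the same rule word-finally gives [kɛkɛpot].

[kɛkɛpot]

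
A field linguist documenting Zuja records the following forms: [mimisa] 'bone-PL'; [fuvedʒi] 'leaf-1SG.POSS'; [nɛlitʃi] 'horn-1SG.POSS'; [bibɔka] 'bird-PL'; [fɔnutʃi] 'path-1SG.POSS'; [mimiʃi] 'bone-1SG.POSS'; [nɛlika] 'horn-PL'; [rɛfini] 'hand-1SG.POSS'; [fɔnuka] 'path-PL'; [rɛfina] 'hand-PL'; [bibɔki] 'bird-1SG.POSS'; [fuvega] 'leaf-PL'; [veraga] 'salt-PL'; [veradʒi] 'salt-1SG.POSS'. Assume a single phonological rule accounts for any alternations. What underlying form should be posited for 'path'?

'path' shows [tʃ] ~ [k] at the end of the stem ([fɔnutʃi] vs [fɔnuka]).
The stem 'bird' ([bibɔki], [bibɔka]) shows [k] unchanged in both environments, so [k] cannot be basic with [tʃ] derived before the 1SG.POSS suffix.
Therefore /tʃ/ is basic and [k] is derived by depalatalization (palato-alveolar /tʃ/, /dʒ/ and /ʃ/ become [k], [g] and [s] when no front vowel follows).

/fɔnutʃ/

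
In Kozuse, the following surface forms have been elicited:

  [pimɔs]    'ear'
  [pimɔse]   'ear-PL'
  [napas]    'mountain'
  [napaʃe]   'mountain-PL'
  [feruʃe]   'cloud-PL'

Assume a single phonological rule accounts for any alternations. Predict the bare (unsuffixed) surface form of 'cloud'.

The stem for 'mountain' ends in [s] in [napas] but [ʃ] in [napaʃe].
But 'ear' keeps [s] in both environments ([pimɔs], [pimɔse]), so there is no rule changing /s/ to [ʃ] before the PL suffix.
So /ʃ/ is underlying, and a rule of depalatalization — palato-alveolar /ʃ/ becomes [s] when no front vowel follows — gives [s].
From [feruʃe] the stem 'cloud' is /feruʃ/; when no front vowel follows this yields [ferus].

[ferus]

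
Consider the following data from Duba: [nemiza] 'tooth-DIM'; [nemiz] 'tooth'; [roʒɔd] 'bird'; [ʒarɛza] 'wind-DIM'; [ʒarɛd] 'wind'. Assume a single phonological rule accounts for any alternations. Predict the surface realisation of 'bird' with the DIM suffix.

The root 'wind' surfaces as [ʒarɛza] and [ʒarɛd], with a stem-final [z] ~ [d] alternation.
But 'tooth' keeps [z] in both environments ([nemiza], [nemiz]), so there is no rule changing /z/ to [d] in isolation.
Therefore /d/ is basic and [z] is derived by intervocalic spirantization (voiced stops become fricatives between vowels).
The one attested form of 'bird', [roʒɔd], shows underlying /roʒɔd/. Applying the same rule between vowels gives [roʒɔza].

[roʒɔza]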